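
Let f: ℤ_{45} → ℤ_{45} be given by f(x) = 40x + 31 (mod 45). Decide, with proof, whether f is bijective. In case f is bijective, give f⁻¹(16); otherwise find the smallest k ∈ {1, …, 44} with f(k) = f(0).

9

Recall that injectivity means: for all a, b in the domain, f(a) = f(b) implies a = b.
We have gcd(40, 45) = 5 > 1. Taking a = 0 and b = 9: f(0) = 31 and f(9) = 40·9 + 31 = 391 ≡ 31 (mod 45).
So f(0) = f(9) while 0 ≠ 9, so f is not injective, hence not bijective.
Since f is not bijective, we find the least positive k with f(k) = f(0): this means 40k ≡ 0 (mod 45), i.e. 45 ∣ 40k. Since gcd(40, 45) = 5, dividing through by 5 this holds exactly when 9 ∣ 8k, and as gcd(8, 9) = 1, exactly when 9 ∣ k.
The smallest positive such k is 9.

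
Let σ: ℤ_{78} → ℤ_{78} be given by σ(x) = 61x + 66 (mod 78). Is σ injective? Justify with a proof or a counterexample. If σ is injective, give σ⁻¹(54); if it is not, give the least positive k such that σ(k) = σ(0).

If σ(x_1) = σ(x_2), then 61x_1 ≡ 61x_2 (mod 78). Because gcd(61, 78) = 1, we may cancel 61 to get x_1 ≡ x_2 (mod 78).
Thus σ is injective.
We now compute 61⁻¹ mod 78 explicitly. Euclid's algorithm: 78 = 1·61 + 17, 61 = 3·17 + 10, 17 = 1·10 + 7, 10 = 1·7 + 3, 7 = 2·3 + 1; back-substituting gives 1 = 55·61 − 43·78, so 61⁻¹ ≡ 55 (mod 78).
Since σ is injective, we find σ⁻¹(54): we need 61x ≡ 54 − 66 ≡ 66 (mod 78). Using 61⁻¹ = 55: x ≡ 55·66 = 3630 = 46·78 + 42, so x = 42.
Check: σ(42) = 61·42 + 66 = 2628 = 33·78 + 54 ≡ 54 (mod 78).

42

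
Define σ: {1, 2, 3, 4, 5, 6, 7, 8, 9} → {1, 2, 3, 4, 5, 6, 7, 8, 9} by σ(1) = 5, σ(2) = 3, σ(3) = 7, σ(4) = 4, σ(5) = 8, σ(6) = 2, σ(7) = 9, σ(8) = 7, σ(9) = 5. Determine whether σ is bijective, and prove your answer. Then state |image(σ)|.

σ(3) = 7 = σ(8) with 3 ≠ 8, so σ is not injective, hence not bijective.
The image of σ is {2, 3, 4, 5, 7, 8, 9}, which has 7 elements.

7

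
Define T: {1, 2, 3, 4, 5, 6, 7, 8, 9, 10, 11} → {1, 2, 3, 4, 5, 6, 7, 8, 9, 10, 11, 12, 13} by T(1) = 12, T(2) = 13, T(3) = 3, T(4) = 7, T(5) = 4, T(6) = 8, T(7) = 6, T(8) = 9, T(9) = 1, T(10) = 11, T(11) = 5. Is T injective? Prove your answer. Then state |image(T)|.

11

The values T(1), …, T(11) are 12, 13, 3, 7, 4, 8, 6, 9, 1, 11, 5 — all distinct.
So T(u) = T(v) only when u = v, and T is injective.
The image of T is {1, 3, 4, 5, 6, 7, 8, 9, 11, 12, 13}, which has 11 elements.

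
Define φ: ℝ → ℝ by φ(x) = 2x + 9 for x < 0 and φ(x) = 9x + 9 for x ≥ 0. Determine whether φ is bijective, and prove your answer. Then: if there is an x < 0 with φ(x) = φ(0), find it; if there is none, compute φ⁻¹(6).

-3/2

Both pieces are strictly increasing (slopes 2 and 9), so each is injective on its own interval.
The left piece maps (−∞, 0) onto (−∞, 9); the right piece maps [0, ∞) onto [9, ∞).
Since 9 = 9, the images partition ℝ: φ is injective and surjective, hence bijective.
Because the two images are disjoint, no x < 0 has φ(x) = φ(0), so we compute φ⁻¹(6): 6 lies in (−∞, 9), so solve 2x + 9 = 6: x = (6 − 9)/2 = −3/2.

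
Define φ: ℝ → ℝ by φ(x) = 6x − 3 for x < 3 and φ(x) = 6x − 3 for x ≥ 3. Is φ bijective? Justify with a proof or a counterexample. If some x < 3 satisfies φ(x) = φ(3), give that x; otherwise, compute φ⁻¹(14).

Both pieces are strictly increasing (slopes 6 and 6), so each is injective on its own interval.
The left piece maps (−∞, 3) onto (−∞, 15); the right piece maps [3, ∞) onto [15, ∞).
Since 15 = 15, the images partition ℝ: φ is injective and surjective, hence bijective.
Because the two images are disjoint, no x < 3 has φ(x) = φ(3), so we compute φ⁻¹(14): 14 lies in (−∞, 15), so solve 6x − 3 = 14: x = (14 + 3)/6 = 17/6.

17/6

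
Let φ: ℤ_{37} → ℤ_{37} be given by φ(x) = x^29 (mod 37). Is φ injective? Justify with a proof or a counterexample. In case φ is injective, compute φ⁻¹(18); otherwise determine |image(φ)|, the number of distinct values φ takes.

15

Since 37 is prime, the nonzero elements of ℤ_{37} form a cyclic group of order 36.
As gcd(29, 36) = 1, raising to the 29th power is a bijection on this group: if x_1^29 ≡ x_2^29 then (x_1x_2^{−1})^29 = 1, and the only element of order dividing gcd(29, 36) = 1 is 1, so x_1 = x_2.
With φ(0) = 0 this makes φ injective on all of ℤ_{37}, hence bijective (finite equal-size domain and codomain). In particular φ is injective.
Since φ is injective, we find the preimage of 18. The inverse of x ↦ x^29 on (ℤ_{37})^× is x ↦ x^5, because 29·5 = 145 = 4·36 + 1 ≡ 1 (mod 36) and x^{36} = 1 for x ≠ 0 (Fermat). So φ⁻¹(18) = 18^5 mod 37.
Repeated squaring mod 37: 18^1 ≡ 18, 18^2 ≡ 18² = 324 ≡ 28, 18^4 ≡ 28² = 784 ≡ 7. Since 5 = 4 + 1, 18^5 ≡ 7·18: 7·18 = 126 ≡ 15. So 18^5 ≡ 15 (mod 37).
Hence φ⁻¹(18) = 15.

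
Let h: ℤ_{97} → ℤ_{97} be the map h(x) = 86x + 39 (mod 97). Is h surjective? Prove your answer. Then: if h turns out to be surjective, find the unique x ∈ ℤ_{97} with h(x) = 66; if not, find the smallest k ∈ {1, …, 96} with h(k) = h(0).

24

Since gcd(86, 97) = 1, 86 is invertible modulo 97. Euclid's algorithm: 97 = 1·86 + 11, 86 = 7·11 + 9, 11 = 1·9 + 2, 9 = 4·2 + 1; back-substituting gives 1 = 44·86 − 39·97, so 86⁻¹ ≡ 44 (mod 97).
For any y ∈ ℤ_{97}, x = 44(y − 39) mod 97 satisfies h(x) = 86·44(y − 39) + 39 ≡ y (since 86·44 ≡ 1 mod 97). So every y has a preimage.
Hence h is surjective.
Since h is surjective, we compute h⁻¹(66): solve 86x + 39 ≡ 66 (mod 97), i.e. 86x ≡ 27 (mod 97).
Multiplying by 86⁻¹ = 44 gives x ≡ 44·27 = 1188 = 12·97 + 24 ≡ 24 (mod 97).
Check: h(24) = 86·24 + 39 = 2103 = 21·97 + 66 ≡ 66 (mod 97).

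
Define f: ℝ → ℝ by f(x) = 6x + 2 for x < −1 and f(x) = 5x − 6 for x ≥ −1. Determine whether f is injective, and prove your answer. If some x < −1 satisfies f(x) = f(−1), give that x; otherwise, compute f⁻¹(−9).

-13/6

Both pieces are strictly increasing (slopes 6 and 5), so each is injective on its own interval.
The left piece maps (−∞, −1) onto (−∞, −4); the right piece maps [−1, ∞) onto [−11, ∞).
These images overlap. In particular f(−1) = −11 (right piece), and solving 6x + 2 = −11 on the left piece gives x = −13/6 < −1.
So f(−13/6) = f(−1) with −13/6 ≠ −1, and f is not injective. This x = −13/6 is the requested value below −1.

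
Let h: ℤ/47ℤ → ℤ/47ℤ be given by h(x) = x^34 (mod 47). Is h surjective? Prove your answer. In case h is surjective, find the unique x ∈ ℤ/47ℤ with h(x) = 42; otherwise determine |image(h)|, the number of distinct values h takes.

h(23): Repeated squaring mod 47: 23^1 ≡ 23, 23^2 ≡ 23² = 529 ≡ 12, 23^4 ≡ 12² = 144 ≡ 3, 23^8 ≡ 3² = 9, 23^16 ≡ 9² = 81 ≡ 34, 23^32 ≡ 34² = 1156 ≡ 28. Since 34 = 32 + 2, 23^34 ≡ 28·12: 28·12 = 336 ≡ 7. So 23^34 ≡ 7 (mod 47).
h(24): Repeated squaring mod 47: 24^1 ≡ 24, 24^2 ≡ 24² = 576 ≡ 12, 24^4 ≡ 12² = 144 ≡ 3, 24^8 ≡ 3² = 9, 24^16 ≡ 9² = 81 ≡ 34, 24^32 ≡ 34² = 1156 ≡ 28. Since 34 = 32 + 2, 24^34 ≡ 28·12: 28·12 = 336 ≡ 7. So 24^34 ≡ 7 (mod 47).
So h(23) = h(24) = 7 while 23 ≠ 24, hence h is not injective.
A non-injective map from the 47-element set ℤ/47ℤ to itself takes at most 46 distinct values, so it cannot be surjective. Hence h is not surjective.
Since h is not surjective, we determine |image(h)|. Computing x^34 mod 47 for each x (by repeated squaring, reducing mod 47 at every step), the values h(0), h(1), …, h(46) are: 0, 1, 27, 4, 24, 34, 14, 36, 37, 16, 25, 8, 2, 21, 32, 42, 12, 6, 9, 18, 17, 3, 28, 7, 7, 28, 3, 17, 18, 9, 6, 12, 42, 32, 21, 2, 8, 25, 16, 37, 36, 14, 34, 24, 4, 27, 1.
The distinct values are {0, 1, 2, 3, 4, 6, 7, 8, 9, 12, 14, 16, 17, 18, 21, 24, 25, 27, 28, 32, 34, 36, 37, 42}; there are 24 of them.

24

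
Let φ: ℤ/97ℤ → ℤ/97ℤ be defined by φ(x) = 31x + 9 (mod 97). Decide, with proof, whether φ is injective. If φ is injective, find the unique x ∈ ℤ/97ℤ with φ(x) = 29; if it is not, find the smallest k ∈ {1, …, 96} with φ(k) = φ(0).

By definition, φ is injective if φ(s) = φ(t) implies s = t.
Suppose φ(s) = φ(t) in ℤ/97ℤ. Then 31s + 9 ≡ 31t + 9 (mod 97), hence 31(s − t) ≡ 0 (mod 97).
Since gcd(31, 97) = 1, 31 is invertible modulo 97, therefore s − t ≡ 0 (mod 97), i.e. s = t.
So φ is injective.
We now compute 31⁻¹ mod 97 explicitly. Euclid's algorithm: 97 = 3·31 + 4, 31 = 7·4 + 3, 4 = 1·3 + 1; back-substituting gives 1 = 72·31 − 23·97, so 31⁻¹ ≡ 72 (mod 97).
Since φ is injective, we find φ⁻¹(29): we need 31x ≡ 29 − 9 ≡ 20 (mod 97). Using 31⁻¹ = 72: x ≡ 72·20 = 1440 = 14·97 + 82, so x = 82.
Check: φ(82) = 31·82 + 9 = 2551 = 26·97 + 29 ≡ 29 (mod 97).

82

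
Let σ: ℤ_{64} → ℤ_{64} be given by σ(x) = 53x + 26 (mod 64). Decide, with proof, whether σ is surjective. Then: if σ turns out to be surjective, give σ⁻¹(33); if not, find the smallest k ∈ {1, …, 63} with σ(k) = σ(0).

11

By definition, σ is surjective if every y in the codomain equals σ(x) for some x in the domain.
Since gcd(53, 64) = 1, 53 is invertible modulo 64. Euclid's algorithm: 64 = 1·53 + 11, 53 = 4·11 + 9, 11 = 1·9 + 2, 9 = 4·2 + 1; back-substituting gives 1 = 29·53 − 24·64, so 53⁻¹ ≡ 29 (mod 64).
Then y ↦ 29(y − 26) is a two-sided inverse to σ, so every y ∈ ℤ_{64} has a preimage.
Thus σ is surjective.
Since σ is surjective, we compute σ⁻¹(33): solve 53x + 26 ≡ 33 (mod 64), i.e. 53x ≡ 7 (mod 64).
Multiplying by 53⁻¹ = 29 gives x ≡ 29·7 = 203 = 3·64 + 11 ≡ 11 (mod 64).
Check: σ(11) = 53·11 + 26 = 609 = 9·64 + 33 ≡ 33 (mod 64).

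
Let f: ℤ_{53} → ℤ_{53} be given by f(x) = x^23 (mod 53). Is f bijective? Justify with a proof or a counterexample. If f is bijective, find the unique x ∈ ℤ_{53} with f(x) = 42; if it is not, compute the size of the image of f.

13

Since 53 is prime, the nonzero elements of ℤ_{53} form a cyclic group of order 52.
As gcd(23, 52) = 1, raising to the 23rd power is a bijection on this group: if x_1^23 ≡ x_2^23 then (x_1x_2^{−1})^23 = 1, and the only element of order dividing gcd(23, 52) = 1 is 1, so x_1 = x_2.
With f(0) = 0 this makes f injective on all of ℤ_{53}, hence bijective (finite equal-size domain and codomain). In particular f is bijective.
Since f is bijective, we find the preimage of 42. The inverse of x ↦ x^23 on (ℤ_{53})^× is x ↦ x^43, because 23·43 = 989 = 19·52 + 1 ≡ 1 (mod 52) and x^{52} = 1 for x ≠ 0 (Fermat). So f⁻¹(42) = 42^43 mod 53.
Repeated squaring mod 53: 42^1 ≡ 42, 42^2 ≡ 42² = 1764 ≡ 15, 42^4 ≡ 15² = 225 ≡ 13, 42^8 ≡ 13² = 169 ≡ 10, 42^16 ≡ 10² = 100 ≡ 47, 42^32 ≡ 47² = 2209 ≡ 36. Since 43 = 32 + 8 + 2 + 1, 42^43 ≡ 36·10·15·42: 36·10 = 360 ≡ 42, then 42·15 = 630 ≡ 47, then 47·42 = 1974 ≡ 13. So 42^43 ≡ 13 (mod 53).
Hence f⁻¹(42) = 13.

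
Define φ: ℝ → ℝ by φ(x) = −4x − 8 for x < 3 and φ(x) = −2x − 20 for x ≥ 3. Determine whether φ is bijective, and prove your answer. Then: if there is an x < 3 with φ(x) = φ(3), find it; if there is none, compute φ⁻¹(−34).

Both pieces are strictly decreasing (slopes −4 and −2), so each is injective on its own interval.
The left piece maps (−∞, 3) onto (−20, ∞); the right piece maps [3, ∞) onto (−∞, −26].
The images leave a gap (−20 has no preimage), so φ is not surjective, hence not bijective.
Because the two images are disjoint, no x < 3 has φ(x) = φ(3), so we compute φ⁻¹(−34): −34 lies in (−∞, −26], so solve −2x − 20 = −34: x = (−34 + 20)/(−2) = 7.

7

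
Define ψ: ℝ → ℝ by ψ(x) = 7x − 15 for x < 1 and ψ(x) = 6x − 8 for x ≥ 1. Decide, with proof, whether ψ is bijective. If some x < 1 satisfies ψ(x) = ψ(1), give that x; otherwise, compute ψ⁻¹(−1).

Both pieces are strictly increasing (slopes 7 and 6), so each is injective on its own interval.
The left piece maps (−∞, 1) onto (−∞, −8); the right piece maps [1, ∞) onto [−2, ∞).
The images leave a gap (−8 has no preimage), so ψ is not surjective, hence not bijective.
Because the two images are disjoint, no x < 1 has ψ(x) = ψ(1), so we compute ψ⁻¹(−1): −1 lies in [−2, ∞), so solve 6x − 8 = −1: x = (−1 + 8)/6 = 7/6.

7/6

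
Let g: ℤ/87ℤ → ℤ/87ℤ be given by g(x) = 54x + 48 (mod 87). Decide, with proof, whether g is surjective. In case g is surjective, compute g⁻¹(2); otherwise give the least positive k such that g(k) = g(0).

29

By definition, g is surjective if every y in the codomain equals g(x) for some x in the domain.
Since gcd(54, 87) = 3, we have 54x ≡ 0 (mod 3) for all x, so g(x) ≡ 0 (mod 3).
But 1 ≢ 0 (mod 3), so 1 ∈ ℤ/87ℤ has no preimage. So g is not surjective.
Since g is not surjective, we find the least positive k with g(k) = g(0): this means 54k ≡ 0 (mod 87), i.e. 87 ∣ 54k. Since gcd(54, 87) = 3, dividing through by 3 this holds exactly when 29 ∣ 18k, and as gcd(18, 29) = 1, exactly when 29 ∣ k.
The smallest positive such k is 29.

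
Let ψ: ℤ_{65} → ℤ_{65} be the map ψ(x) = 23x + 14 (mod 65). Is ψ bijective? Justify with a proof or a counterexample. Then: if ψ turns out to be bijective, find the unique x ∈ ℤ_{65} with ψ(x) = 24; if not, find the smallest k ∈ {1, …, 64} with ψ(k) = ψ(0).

40

Recall: ψ is injective if ψ(a) = ψ(b) implies a = b.
If ψ(a) = ψ(b), then 23a ≡ 23b (mod 65). Because gcd(23, 65) = 1, we may cancel 23 to get a ≡ b (mod 65).
We now compute 23⁻¹ mod 65 explicitly. Euclid's algorithm: 65 = 2·23 + 19, 23 = 1·19 + 4, 19 = 4·4 + 3, 4 = 1·3 + 1; back-substituting gives 1 = 17·23 − 6·65, so 23⁻¹ ≡ 17 (mod 65).
Then y ↦ 17(y − 14) is a two-sided inverse to ψ, so every y ∈ ℤ_{65} has a preimage.
Therefore ψ is bijective.
Since ψ is bijective, we compute ψ⁻¹(24): solve 23x + 14 ≡ 24 (mod 65), i.e. 23x ≡ 10 (mod 65).
Multiplying by 23⁻¹ = 17 gives x ≡ 17·10 = 170 = 2·65 + 40 ≡ 40 (mod 65).
Check: ψ(40) = 23·40 + 14 = 934 = 14·65 + 24 ≡ 24 (mod 65).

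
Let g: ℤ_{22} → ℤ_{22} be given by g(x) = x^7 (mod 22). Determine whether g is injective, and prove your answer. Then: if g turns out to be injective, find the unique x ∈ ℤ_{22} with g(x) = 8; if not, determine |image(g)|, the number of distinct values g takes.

6

Computing x^7 mod 22 for each x (by repeated squaring, reducing mod 22 at every step), the values g(0), g(1), …, g(21) are: 0, 1, 18, 9, 16, 3, 8, 17, 2, 15, 10, 11, 12, 7, 20, 5, 14, 19, 6, 13, 4, 21.
Every element of ℤ_{22} appears exactly once in this list, so g is a bijection, and in particular injective.
Since g is injective, we read off the preimage of 8 from the same table: g(6) = 8, so g⁻¹(8) = 6.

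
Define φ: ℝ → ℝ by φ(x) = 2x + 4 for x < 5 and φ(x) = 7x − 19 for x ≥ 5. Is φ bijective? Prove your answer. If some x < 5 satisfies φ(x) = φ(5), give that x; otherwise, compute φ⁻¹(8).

Both pieces are strictly increasing (slopes 2 and 7), so each is injective on its own interval.
The left piece maps (−∞, 5) onto (−∞, 14); the right piece maps [5, ∞) onto [16, ∞).
The images leave a gap (14 has no preimage), so φ is not surjective, hence not bijective.
Because the two images are disjoint, no x < 5 has φ(x) = φ(5), so we compute φ⁻¹(8): 8 lies in (−∞, 14), so solve 2x + 4 = 8: x = (8 − 4)/2 = 2.

2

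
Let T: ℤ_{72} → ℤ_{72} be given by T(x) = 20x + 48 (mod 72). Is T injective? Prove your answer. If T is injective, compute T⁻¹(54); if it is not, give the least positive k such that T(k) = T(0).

We have gcd(20, 72) = 4 > 1. Taking s = 0 and t = 18: T(0) = 48 and T(18) = 20·18 + 48 = 408 ≡ 48 (mod 72).
So T(0) = T(18) while 0 ≠ 18, so T is not injective.
Since T is not injective, we find the least positive k with T(k) = T(0): this means 20k ≡ 0 (mod 72), i.e. 72 ∣ 20k. Since gcd(20, 72) = 4, dividing through by 4 this holds exactly when 18 ∣ 5k, and as gcd(5, 18) = 1, exactly when 18 ∣ k.
The smallest positive such k is 18.

18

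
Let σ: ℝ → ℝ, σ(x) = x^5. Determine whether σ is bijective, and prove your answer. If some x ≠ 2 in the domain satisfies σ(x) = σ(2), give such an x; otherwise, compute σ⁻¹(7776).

On ℝ, x ↦ x^5 is strictly increasing (injective) and for any y ∈ ℝ the 5th root y^{1/5} lies in ℝ (surjective). So σ is bijective.
Since x ↦ x^5 is strictly increasing on ℝ, it is injective there, so no x ≠ 2 in the domain has σ(x) = σ(2). We therefore compute σ⁻¹(7776) = 7776^{1/5} = 6 (indeed 6^5 = 7776).

6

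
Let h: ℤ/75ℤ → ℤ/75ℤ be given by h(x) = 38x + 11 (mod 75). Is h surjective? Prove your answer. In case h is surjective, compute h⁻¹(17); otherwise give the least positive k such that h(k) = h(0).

By definition, surjectivity means every element of the codomain has a preimage under h.
Since gcd(38, 75) = 1, 38 is invertible modulo 75. Euclid's algorithm: 75 = 1·38 + 37, 38 = 1·37 + 1; back-substituting gives 1 = 2·38 − 1·75, so 38⁻¹ ≡ 2 (mod 75).
Then y ↦ 2(y − 11) is a two-sided inverse to h, so every y ∈ ℤ/75ℤ has a preimage.
Thus h is surjective.
Since h is surjective, we find h⁻¹(17): we need 38x ≡ 17 − 11 ≡ 6 (mod 75). Using 38⁻¹ = 2: x ≡ 2·6 = 12, so x = 12.
Check: h(12) = 38·12 + 11 = 467 = 6·75 + 17 ≡ 17 (mod 75).

12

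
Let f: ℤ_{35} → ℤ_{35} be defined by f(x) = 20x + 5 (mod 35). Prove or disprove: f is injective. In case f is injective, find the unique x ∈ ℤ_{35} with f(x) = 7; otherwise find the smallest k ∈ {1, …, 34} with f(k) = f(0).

7

Recall: f is injective when f(x_1) = f(x_2) forces x_1 = x_2.
We have gcd(20, 35) = 5 > 1. Taking x_1 = 0 and x_2 = 7: f(0) = 5 and f(7) = 20·7 + 5 = 145 ≡ 5 (mod 35).
So f(0) = f(7) while 0 ≠ 7, therefore f is not injective.
Since f is not injective, we find the least positive k with f(k) = f(0): this means 20k ≡ 0 (mod 35), i.e. 35 ∣ 20k. Since gcd(20, 35) = 5, dividing through by 5 this holds exactly when 7 ∣ 4k, and as gcd(4, 7) = 1, exactly when 7 ∣ k.
The smallest positive such k is 7.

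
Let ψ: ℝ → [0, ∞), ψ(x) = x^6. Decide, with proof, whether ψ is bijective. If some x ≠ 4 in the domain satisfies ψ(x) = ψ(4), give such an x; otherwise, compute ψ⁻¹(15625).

-4

ψ(4) = 4096 = (−4)^6 = ψ(−4) (since 6 is even), with 4 ≠ −4. So ψ is not injective, hence not bijective.
For the follow-up, such an x exists: taking x = −4 ∈ ℝ gives ψ(−4) = 4096 = ψ(4) with −4 ≠ 4.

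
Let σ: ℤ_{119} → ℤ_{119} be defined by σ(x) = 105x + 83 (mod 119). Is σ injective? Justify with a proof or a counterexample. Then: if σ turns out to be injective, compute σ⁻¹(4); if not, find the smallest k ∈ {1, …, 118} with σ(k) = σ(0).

We have gcd(105, 119) = 7 > 1. Taking x_1 = 0 and x_2 = 17: σ(0) = 83 and σ(17) = 105·17 + 83 = 1868 ≡ 83 (mod 119).
So σ(0) = σ(17) while 0 ≠ 17, so σ is not injective.
Since σ is not injective, we find the least positive k with σ(k) = σ(0): this means 105k ≡ 0 (mod 119), i.e. 119 ∣ 105k. Since gcd(105, 119) = 7, dividing through by 7 this holds exactly when 17 ∣ 15k, and as gcd(15, 17) = 1, exactly when 17 ∣ k.
The smallest positive such k is 17.

17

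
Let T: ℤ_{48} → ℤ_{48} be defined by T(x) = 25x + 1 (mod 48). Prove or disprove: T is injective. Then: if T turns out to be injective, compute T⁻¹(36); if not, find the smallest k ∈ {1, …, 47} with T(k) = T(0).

If T(u) = T(v), then 25u ≡ 25v (mod 48). Because gcd(25, 48) = 1, we may cancel 25 to get u ≡ v (mod 48).
Hence T is injective.
We now compute 25⁻¹ mod 48 explicitly. Euclid's algorithm: 48 = 1·25 + 23, 25 = 1·23 + 2, 23 = 11·2 + 1; back-substituting gives 1 = 25·25 − 13·48, so 25⁻¹ ≡ 25 (mod 48).
Since T is injective, we compute T⁻¹(36): solve 25x + 1 ≡ 36 (mod 48), i.e. 25x ≡ 35 (mod 48).
Multiplying by 25⁻¹ = 25 gives x ≡ 25·35 = 875 = 18·48 + 11 ≡ 11 (mod 48).
Check: T(11) = 25·11 + 1 = 276 = 5·48 + 36 ≡ 36 (mod 48).

11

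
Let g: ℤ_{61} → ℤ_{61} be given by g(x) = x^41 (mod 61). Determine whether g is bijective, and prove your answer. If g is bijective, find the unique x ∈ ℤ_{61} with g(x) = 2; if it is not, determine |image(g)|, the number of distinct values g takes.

26

Since 61 is prime, the nonzero elements of ℤ_{61} form a cyclic group of order 60.
As gcd(41, 60) = 1, raising to the 41st power is a bijection on this group: if s^41 ≡ t^41 then (st^{−1})^41 = 1, and the only element of order dividing gcd(41, 60) = 1 is 1, so s = t.
With g(0) = 0 this makes g injective on all of ℤ_{61}, hence bijective (finite equal-size domain and codomain). In particular g is bijective.
Since g is bijective, we find the preimage of 2. The inverse of x ↦ x^41 on (ℤ_{61})^× is x ↦ x^41, because 41·41 = 1681 = 28·60 + 1 ≡ 1 (mod 60) and x^{60} = 1 for x ≠ 0 (Fermat). So g⁻¹(2) = 2^41 mod 61.
Repeated squaring mod 61: 2^1 ≡ 2, 2^2 ≡ 2² = 4, 2^4 ≡ 4² = 16, 2^8 ≡ 16² = 256 ≡ 12, 2^16 ≡ 12² = 144 ≡ 22, 2^32 ≡ 22² = 484 ≡ 57. Since 41 = 32 + 8 + 1, 2^41 ≡ 57·12·2: 57·12 = 684 ≡ 13, then 13·2 = 26. So 2^41 ≡ 26 (mod 61).
Hence g⁻¹(2) = 26.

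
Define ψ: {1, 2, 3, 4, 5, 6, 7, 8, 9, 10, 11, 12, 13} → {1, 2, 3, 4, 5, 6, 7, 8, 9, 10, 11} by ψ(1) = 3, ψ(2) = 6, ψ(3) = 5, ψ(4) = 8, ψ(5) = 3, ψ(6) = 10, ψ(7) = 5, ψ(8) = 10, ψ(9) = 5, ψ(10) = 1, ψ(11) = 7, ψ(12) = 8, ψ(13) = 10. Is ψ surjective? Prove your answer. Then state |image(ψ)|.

7

No element maps to 2, so ψ is not surjective.
The image of ψ is {1, 3, 5, 6, 7, 8, 10}, which has 7 elements.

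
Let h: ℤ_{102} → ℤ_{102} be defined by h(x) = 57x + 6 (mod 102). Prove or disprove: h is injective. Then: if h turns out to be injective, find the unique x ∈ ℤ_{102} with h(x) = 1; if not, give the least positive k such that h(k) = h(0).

34

We have gcd(57, 102) = 3 > 1. Taking a = 0 and b = 34: h(0) = 6 and h(34) = 57·34 + 6 = 1944 ≡ 6 (mod 102).
So h(0) = h(34) while 0 ≠ 34, therefore h is not injective.
Since h is not injective, we find the least positive k with h(k) = h(0): this means 57k ≡ 0 (mod 102), i.e. 102 ∣ 57k. Since gcd(57, 102) = 3, dividing through by 3 this holds exactly when 34 ∣ 19k, and as gcd(19, 34) = 1, exactly when 34 ∣ k.
The smallest positive such k is 34.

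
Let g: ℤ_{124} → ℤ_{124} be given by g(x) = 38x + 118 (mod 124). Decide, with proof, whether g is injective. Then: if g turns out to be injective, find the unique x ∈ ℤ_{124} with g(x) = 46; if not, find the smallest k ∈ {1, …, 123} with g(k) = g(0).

62

By definition, injectivity means: for all x_1, x_2 in the domain, g(x_1) = g(x_2) implies x_1 = x_2.
We have gcd(38, 124) = 2 > 1. Taking x_1 = 0 and x_2 = 62: g(0) = 118 and g(62) = 38·62 + 118 = 2474 ≡ 118 (mod 124).
So g(0) = g(62) while 0 ≠ 62, thus g is not injective.
Since g is not injective, we find the least positive k with g(k) = g(0): this means 38k ≡ 0 (mod 124), i.e. 124 ∣ 38k. Since gcd(38, 124) = 2, dividing through by 2 this holds exactly when 62 ∣ 19k, and as gcd(19, 62) = 1, exactly when 62 ∣ k.
The smallest positive such k is 62.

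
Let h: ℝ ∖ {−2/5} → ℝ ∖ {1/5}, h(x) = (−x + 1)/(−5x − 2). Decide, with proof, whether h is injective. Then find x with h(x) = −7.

Suppose h(a) = h(b). Cross-multiplying: (−a + 1)(−5b − 2) = (−b + 1)(−5a − 2).
Expanding both sides and cancelling the symmetric terms leaves 7·(a − b) = 0. Since 7 ≠ 0, a = b. Thus h is injective.
Solving h(x) = −7: cross-multiplying gives −x + 1 = −7(−5x − 2), which rearranges to −36x = 13, so x = −13/36.

-13/36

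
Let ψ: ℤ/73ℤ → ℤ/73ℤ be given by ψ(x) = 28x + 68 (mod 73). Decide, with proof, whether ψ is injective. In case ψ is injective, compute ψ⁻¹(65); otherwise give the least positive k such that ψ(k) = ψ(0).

Recall: injectivity means: for all a, b in the domain, ψ(a) = ψ(b) implies a = b.
If ψ(a) = ψ(b), then 28a ≡ 28b (mod 73). Because gcd(28, 73) = 1, we may cancel 28 to get a ≡ b (mod 73).
Hence ψ is injective.
We now compute 28⁻¹ mod 73 explicitly. Euclid's algorithm: 73 = 2·28 + 17, 28 = 1·17 + 11, 17 = 1·11 + 6, 11 = 1·6 + 5, 6 = 1·5 + 1; back-substituting gives 1 = 60·28 − 23·73, so 28⁻¹ ≡ 60 (mod 73).
Since ψ is injective, we compute ψ⁻¹(65): solve 28x + 68 ≡ 65 (mod 73), i.e. 28x ≡ 70 (mod 73).
Multiplying by 28⁻¹ = 60 gives x ≡ 60·70 = 4200 = 57·73 + 39 ≡ 39 (mod 73).
Check: ψ(39) = 28·39 + 68 = 1160 = 15·73 + 65 ≡ 65 (mod 73).

39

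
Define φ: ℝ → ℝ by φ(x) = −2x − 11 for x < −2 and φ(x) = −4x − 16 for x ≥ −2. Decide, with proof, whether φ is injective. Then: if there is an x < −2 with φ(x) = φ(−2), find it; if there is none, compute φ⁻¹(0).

Both pieces are strictly decreasing (slopes −2 and −4), so each is injective on its own interval.
The left piece maps (−∞, −2) onto (−7, ∞); the right piece maps [−2, ∞) onto (−∞, −8].
These images are disjoint, so no value is attained by both pieces. Hence φ is injective.
Because the two images are disjoint, no x < −2 has φ(x) = φ(−2), so we compute φ⁻¹(0): 0 lies in (−7, ∞), so solve −2x − 11 = 0: x = (0 + 11)/(−2) = −11/2.

-11/2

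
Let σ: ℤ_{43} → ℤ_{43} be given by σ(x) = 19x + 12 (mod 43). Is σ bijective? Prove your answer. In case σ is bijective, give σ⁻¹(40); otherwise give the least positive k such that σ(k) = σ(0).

6

Recall that σ is injective if σ(a) = σ(b) implies a = b.
Suppose σ(a) = σ(b) in ℤ_{43}. Then 19a + 12 ≡ 19b + 12 (mod 43), so 19(a − b) ≡ 0 (mod 43).
Since gcd(19, 43) = 1, 19 is invertible modulo 43, thus a − b ≡ 0 (mod 43), i.e. a = b.
We now compute 19⁻¹ mod 43 explicitly. Euclid's algorithm: 43 = 2·19 + 5, 19 = 3·5 + 4, 5 = 1·4 + 1; back-substituting gives 1 = 34·19 − 15·43, so 19⁻¹ ≡ 34 (mod 43).
For any y ∈ ℤ_{43}, x = 34(y − 12) mod 43 satisfies σ(x) = 19·34(y − 12) + 12 ≡ y (since 19·34 ≡ 1 mod 43). So every y has a preimage.
Thus σ is bijective.
Since σ is bijective, we compute σ⁻¹(40): solve 19x + 12 ≡ 40 (mod 43), i.e. 19x ≡ 28 (mod 43).
Multiplying by 19⁻¹ = 34 gives x ≡ 34·28 = 952 = 22·43 + 6 ≡ 6 (mod 43).
Check: σ(6) = 19·6 + 12 = 126 = 2·43 + 40 ≡ 40 (mod 43).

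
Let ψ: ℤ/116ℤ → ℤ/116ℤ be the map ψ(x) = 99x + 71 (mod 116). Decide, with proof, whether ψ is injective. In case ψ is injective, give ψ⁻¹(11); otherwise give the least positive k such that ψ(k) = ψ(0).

24

Recall that injectivity means: for all x_1, x_2 in the domain, ψ(x_1) = ψ(x_2) implies x_1 = x_2.
Suppose ψ(x_1) = ψ(x_2) in ℤ/116ℤ. Then 99x_1 + 71 ≡ 99x_2 + 71 (mod 116), thus 99(x_1 − x_2) ≡ 0 (mod 116).
Since gcd(99, 116) = 1, 99 is invertible modulo 116, hence x_1 − x_2 ≡ 0 (mod 116), i.e. x_1 = x_2.
Therefore ψ is injective.
We now compute 99⁻¹ mod 116 explicitly. Euclid's algorithm: 116 = 1·99 + 17, 99 = 5·17 + 14, 17 = 1·14 + 3, 14 = 4·3 + 2, 3 = 1·2 + 1; back-substituting gives 1 = 75·99 − 64·116, so 99⁻¹ ≡ 75 (mod 116).
Since ψ is injective, we compute ψ⁻¹(11): solve 99x + 71 ≡ 11 (mod 116), i.e. 99x ≡ 56 (mod 116).
Multiplying by 99⁻¹ = 75 gives x ≡ 75·56 = 4200 = 36·116 + 24 ≡ 24 (mod 116).
Check: ψ(24) = 99·24 + 71 = 2447 = 21·116 + 11 ≡ 11 (mod 116).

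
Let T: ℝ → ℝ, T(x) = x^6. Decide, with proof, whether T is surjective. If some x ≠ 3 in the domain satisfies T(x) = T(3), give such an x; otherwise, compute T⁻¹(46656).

-3

Since 6 is even, x^6 ≥ 0 for all x ∈ ℝ, so −1 ∈ ℝ has no preimage. Hence T is not surjective.
For the follow-up, such an x exists: taking x = −3 ∈ ℝ gives T(−3) = 729 = T(3) with −3 ≠ 3.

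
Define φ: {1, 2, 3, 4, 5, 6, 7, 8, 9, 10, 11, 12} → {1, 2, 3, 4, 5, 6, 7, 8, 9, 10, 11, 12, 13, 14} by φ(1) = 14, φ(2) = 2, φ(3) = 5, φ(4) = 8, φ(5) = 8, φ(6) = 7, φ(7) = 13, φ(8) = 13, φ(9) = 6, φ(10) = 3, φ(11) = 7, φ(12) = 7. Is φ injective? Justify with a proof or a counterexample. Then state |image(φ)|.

8

φ(4) = 8 = φ(5) with 4 ≠ 5, so φ is not injective.
The image of φ is {2, 3, 5, 6, 7, 8, 13, 14}, which has 8 elements.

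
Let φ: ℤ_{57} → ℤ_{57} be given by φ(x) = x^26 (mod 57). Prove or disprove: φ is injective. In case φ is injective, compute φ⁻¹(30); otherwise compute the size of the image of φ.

φ(8): Repeated squaring mod 57: 8^1 ≡ 8, 8^2 ≡ 8² = 64 ≡ 7, 8^4 ≡ 7² = 49, 8^8 ≡ 49² = 2401 ≡ 7, 8^16 ≡ 7² = 49. Since 26 = 16 + 8 + 2, 8^26 ≡ 49·7·7: 49·7 = 343 ≡ 1, then 1·7 = 7. So 8^26 ≡ 7 (mod 57).
φ(11): Repeated squaring mod 57: 11^1 ≡ 11, 11^2 ≡ 11² = 121 ≡ 7, 11^4 ≡ 7² = 49, 11^8 ≡ 49² = 2401 ≡ 7, 11^16 ≡ 7² = 49. Since 26 = 16 + 8 + 2, 11^26 ≡ 49·7·7: 49·7 = 343 ≡ 1, then 1·7 = 7. So 11^26 ≡ 7 (mod 57).
So φ(8) = φ(11) = 7 while 8 ≠ 11, so φ is not injective.
Since φ is not injective, we determine |image(φ)|. Computing x^26 mod 57 for each x (by repeated squaring, reducing mod 57 at every step), the values φ(0), φ(1), …, φ(56) are: 0, 1, 28, 6, 43, 4, 54, 49, 7, 36, 55, 7, 30, 16, 4, 24, 25, 28, 39, 19, 1, 9, 25, 43, 42, 16, 49, 45, 55, 55, 45, 49, 16, 42, 43, 25, 9, 1, 19, 39, 28, 25, 24, 4, 16, 30, 7, 55, 36, 7, 49, 54, 4, 43, 6, 28, 1.
The distinct values are {0, 1, 4, 6, 7, 9, 16, 19, 24, 25, 28, 30, 36, 39, 42, 43, 45, 49, 54, 55}; there are 20 of them.

20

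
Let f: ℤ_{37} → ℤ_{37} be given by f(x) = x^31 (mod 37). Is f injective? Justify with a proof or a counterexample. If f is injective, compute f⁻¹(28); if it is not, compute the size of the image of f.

Since 37 is prime, the nonzero elements of ℤ_{37} form a cyclic group of order 36.
As gcd(31, 36) = 1, raising to the 31st power is a bijection on this group: if s^31 ≡ t^31 then (st^{−1})^31 = 1, and the only element of order dividing gcd(31, 36) = 1 is 1, so s = t.
With f(0) = 0 this makes f injective on all of ℤ_{37}, hence bijective (finite equal-size domain and codomain). In particular f is injective.
Since f is injective, we find the preimage of 28. The inverse of x ↦ x^31 on (ℤ_{37})^× is x ↦ x^7, because 31·7 = 217 = 6·36 + 1 ≡ 1 (mod 36) and x^{36} = 1 for x ≠ 0 (Fermat). So f⁻¹(28) = 28^7 mod 37.
Repeated squaring mod 37: 28^1 ≡ 28, 28^2 ≡ 28² = 784 ≡ 7, 28^4 ≡ 7² = 49 ≡ 12. Since 7 = 4 + 2 + 1, 28^7 ≡ 12·7·28: 12·7 = 84 ≡ 10, then 10·28 = 280 ≡ 21. So 28^7 ≡ 21 (mod 37).
Hence f⁻¹(28) = 21.

21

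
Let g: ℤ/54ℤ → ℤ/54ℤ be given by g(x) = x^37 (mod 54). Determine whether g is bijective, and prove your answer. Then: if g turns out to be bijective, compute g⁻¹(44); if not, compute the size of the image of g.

g(0) = 0^37 = 0.
g(6): Repeated squaring mod 54: 6^1 ≡ 6, 6^2 ≡ 6² = 36, 6^4 ≡ 36² = 1296 ≡ 0, 6^8 ≡ 0² = 0, 6^16 ≡ 0² = 0, 6^32 ≡ 0² = 0. Since 37 = 32 + 4 + 1, 6^37 ≡ 0·0·6: 0·0 = 0, then 0·6 = 0. So 6^37 ≡ 0 (mod 54).
So g(0) = g(6) = 0 while 0 ≠ 6, so g is not injective, hence not bijective.
Since g is not bijective, we determine |image(g)|. Computing x^37 mod 54 for each x (by repeated squaring, reducing mod 54 at every step), the values g(0), g(1), …, g(53) are: 0, 1, 2, 27, 4, 5, 0, 7, 8, 27, 10, 11, 0, 13, 14, 27, 16, 17, 0, 19, 20, 27, 22, 23, 0, 25, 26, 27, 28, 29, 0, 31, 32, 27, 34, 35, 0, 37, 38, 27, 40, 41, 0, 43, 44, 27, 46, 47, 0, 49, 50, 27, 52, 53.
The distinct values are {0, 1, 2, 4, 5, 7, 8, 10, 11, 13, 14, 16, 17, 19, 20, 22, 23, 25, 26, 27, 28, 29, 31, 32, 34, 35, 37, 38, 40, 41, 43, 44, 46, 47, 49, 50, 52, 53}; there are 38 of them.

38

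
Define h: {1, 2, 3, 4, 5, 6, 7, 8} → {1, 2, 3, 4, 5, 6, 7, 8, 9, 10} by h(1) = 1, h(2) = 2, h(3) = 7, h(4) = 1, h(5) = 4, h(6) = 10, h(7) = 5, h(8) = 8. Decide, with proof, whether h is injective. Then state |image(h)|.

7

h(1) = 1 = h(4) with 1 ≠ 4, so h is not injective.
The image of h is {1, 2, 4, 5, 7, 8, 10}, which has 7 elements.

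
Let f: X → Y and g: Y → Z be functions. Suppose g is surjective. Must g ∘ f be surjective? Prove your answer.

No. Take X = {0}, Y = Z = {0, 1}, f(0) = 0, and g = identity (surjective).
Then (g ∘ f)(0) = 0, and 1 ∈ Z has no preimage under g ∘ f, so g ∘ f is not surjective.

not surjective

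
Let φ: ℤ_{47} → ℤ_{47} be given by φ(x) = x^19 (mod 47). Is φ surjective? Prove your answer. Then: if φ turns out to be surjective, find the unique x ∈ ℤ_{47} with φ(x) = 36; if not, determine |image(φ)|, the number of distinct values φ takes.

Since 47 is prime, the nonzero elements of ℤ_{47} form a cyclic group of order 46.
As gcd(19, 46) = 1, raising to the 19th power is a bijection on this group: if a^19 ≡ b^19 then (ab^{−1})^19 = 1, and the only element of order dividing gcd(19, 46) = 1 is 1, so a = b.
With φ(0) = 0 this makes φ injective on all of ℤ_{47}, hence bijective (finite equal-size domain and codomain). In particular φ is surjective.
Since φ is surjective, we find the preimage of 36. The inverse of x ↦ x^19 on (ℤ_{47})^× is x ↦ x^17, because 19·17 = 323 = 7·46 + 1 ≡ 1 (mod 46) and x^{46} = 1 for x ≠ 0 (Fermat). So φ⁻¹(36) = 36^17 mod 47.
Repeated squaring mod 47: 36^1 ≡ 36, 36^2 ≡ 36² = 1296 ≡ 27, 36^4 ≡ 27² = 729 ≡ 24, 36^8 ≡ 24² = 576 ≡ 12, 36^16 ≡ 12² = 144 ≡ 3. Since 17 = 16 + 1, 36^17 ≡ 3·36: 3·36 = 108 ≡ 14. So 36^17 ≡ 14 (mod 47).
Hence φ⁻¹(36) = 14.

14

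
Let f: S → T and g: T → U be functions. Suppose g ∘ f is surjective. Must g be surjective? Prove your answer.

Let c ∈ U. Since g ∘ f is surjective, some a ∈ S has g(f(a)) = c. Then b = f(a) ∈ T satisfies g(b) = c. So g is surjective.

surjective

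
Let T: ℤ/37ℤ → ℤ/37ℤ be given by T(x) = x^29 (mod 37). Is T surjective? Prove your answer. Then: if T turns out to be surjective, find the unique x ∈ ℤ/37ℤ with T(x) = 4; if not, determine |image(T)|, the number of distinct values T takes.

Since 37 is prime, the nonzero elements of ℤ/37ℤ form a cyclic group of order 36.
As gcd(29, 36) = 1, raising to the 29th power is a bijection on this group: if s^29 ≡ t^29 then (st^{−1})^29 = 1, and the only element of order dividing gcd(29, 36) = 1 is 1, so s = t.
With T(0) = 0 this makes T injective on all of ℤ/37ℤ, hence bijective (finite equal-size domain and codomain). In particular T is surjective.
Since T is surjective, we find the preimage of 4. The inverse of x ↦ x^29 on (ℤ/37ℤ)^× is x ↦ x^5, because 29·5 = 145 = 4·36 + 1 ≡ 1 (mod 36) and x^{36} = 1 for x ≠ 0 (Fermat). So T⁻¹(4) = 4^5 mod 37.
Repeated squaring mod 37: 4^1 ≡ 4, 4^2 ≡ 4² = 16, 4^4 ≡ 16² = 256 ≡ 34. Since 5 = 4 + 1, 4^5 ≡ 34·4: 34·4 = 136 ≡ 25. So 4^5 ≡ 25 (mod 37).
Hence T⁻¹(4) = 25.

25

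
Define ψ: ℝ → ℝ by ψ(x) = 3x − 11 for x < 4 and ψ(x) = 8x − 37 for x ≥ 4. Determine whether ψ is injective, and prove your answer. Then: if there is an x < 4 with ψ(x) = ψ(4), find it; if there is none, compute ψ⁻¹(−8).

2

Both pieces are strictly increasing (slopes 3 and 8), so each is injective on its own interval.
The left piece maps (−∞, 4) onto (−∞, 1); the right piece maps [4, ∞) onto [−5, ∞).
These images overlap. In particular ψ(4) = −5 (right piece), and solving 3x − 11 = −5 on the left piece gives x = 2 < 4.
So ψ(2) = ψ(4) with 2 ≠ 4, and ψ is not injective. This x = 2 is the requested value below 4.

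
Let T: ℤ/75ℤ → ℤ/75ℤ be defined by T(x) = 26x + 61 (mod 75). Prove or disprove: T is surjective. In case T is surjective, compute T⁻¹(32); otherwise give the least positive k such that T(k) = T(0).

71

Since gcd(26, 75) = 1, 26 is invertible modulo 75. Euclid's algorithm: 75 = 2·26 + 23, 26 = 1·23 + 3, 23 = 7·3 + 2, 3 = 1·2 + 1; back-substituting gives 1 = 26·26 − 9·75, so 26⁻¹ ≡ 26 (mod 75).
For any y ∈ ℤ/75ℤ, x = 26(y − 61) mod 75 satisfies T(x) = 26·26(y − 61) + 61 ≡ y (since 26·26 ≡ 1 mod 75). So every y has a preimage.
Thus T is surjective.
Since T is surjective, we compute T⁻¹(32): solve 26x + 61 ≡ 32 (mod 75), i.e. 26x ≡ 46 (mod 75).
Multiplying by 26⁻¹ = 26 gives x ≡ 26·46 = 1196 = 15·75 + 71 ≡ 71 (mod 75).
Check: T(71) = 26·71 + 61 = 1907 = 25·75 + 32 ≡ 32 (mod 75).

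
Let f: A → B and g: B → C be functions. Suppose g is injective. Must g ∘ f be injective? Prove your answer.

No. Take A = {0, 1}, B = C = {0, 1, 2}, f(0) = f(1) = 0, and g = identity (injective).
Then (g ∘ f)(0) = (g ∘ f)(1) = 0 with 0 ≠ 1, so g ∘ f is not injective.

not injective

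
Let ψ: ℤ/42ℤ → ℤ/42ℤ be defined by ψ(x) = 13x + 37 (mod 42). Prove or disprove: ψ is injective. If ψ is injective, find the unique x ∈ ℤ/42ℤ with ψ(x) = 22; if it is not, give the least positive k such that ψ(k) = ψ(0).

If ψ(s) = ψ(t), then 13s ≡ 13t (mod 42). Because gcd(13, 42) = 1, we may cancel 13 to get s ≡ t (mod 42).
Thus ψ is injective.
We now compute 13⁻¹ mod 42 explicitly. Euclid's algorithm: 42 = 3·13 + 3, 13 = 4·3 + 1; back-substituting gives 1 = 13·13 − 4·42, so 13⁻¹ ≡ 13 (mod 42).
Since ψ is injective, we find ψ⁻¹(22): we need 13x ≡ 22 − 37 ≡ 27 (mod 42). Using 13⁻¹ = 13: x ≡ 13·27 = 351 = 8·42 + 15, so x = 15.
Check: ψ(15) = 13·15 + 37 = 232 = 5·42 + 22 ≡ 22 (mod 42).

15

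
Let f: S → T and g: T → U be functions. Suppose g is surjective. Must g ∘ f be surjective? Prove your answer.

No. Take S = {0}, T = U = {0, 1, 2, 3, 4}, f(0) = 0, and g = identity (surjective).
Then (g ∘ f)(0) = 0, and 4 ∈ U has no preimage under g ∘ f, so g ∘ f is not surjective.

not surjective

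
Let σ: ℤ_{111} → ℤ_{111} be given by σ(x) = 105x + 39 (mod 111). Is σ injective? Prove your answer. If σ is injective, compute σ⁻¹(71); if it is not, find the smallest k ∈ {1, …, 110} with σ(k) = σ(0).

37

By definition, injectivity means: for all a, b in the domain, σ(a) = σ(b) implies a = b.
We have gcd(105, 111) = 3 > 1. Taking a = 0 and b = 37: σ(0) = 39 and σ(37) = 105·37 + 39 = 3924 ≡ 39 (mod 111).
So σ(0) = σ(37) while 0 ≠ 37, therefore σ is not injective.
Since σ is not injective, we find the least positive k with σ(k) = σ(0): this means 105k ≡ 0 (mod 111), i.e. 111 ∣ 105k. Since gcd(105, 111) = 3, dividing through by 3 this holds exactly when 37 ∣ 35k, and as gcd(35, 37) = 1, exactly when 37 ∣ k.
The smallest positive such k is 37.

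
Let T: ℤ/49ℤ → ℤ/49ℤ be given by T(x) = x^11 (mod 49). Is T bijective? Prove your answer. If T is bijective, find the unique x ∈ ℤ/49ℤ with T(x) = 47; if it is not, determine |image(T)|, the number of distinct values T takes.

43

T(0) = 0^11 = 0.
T(7): Repeated squaring mod 49: 7^1 ≡ 7, 7^2 ≡ 7² = 49 ≡ 0, 7^4 ≡ 0² = 0, 7^8 ≡ 0² = 0. Since 11 = 8 + 2 + 1, 7^11 ≡ 0·0·7: 0·0 = 0, then 0·7 = 0. So 7^11 ≡ 0 (mod 49).
So T(0) = T(7) = 0 while 0 ≠ 7, therefore T is not injective, hence not bijective.
Since T is not bijective, we determine |image(T)|. Computing x^11 mod 49 for each x (by repeated squaring, reducing mod 49 at every step), the values T(0), T(1), …, T(48) are: 0, 1, 39, 12, 2, 17, 27, 0, 29, 46, 26, 16, 24, 6, 0, 8, 4, 40, 30, 31, 34, 0, 36, 11, 5, 44, 38, 13, 0, 15, 18, 19, 9, 45, 41, 0, 43, 25, 33, 23, 3, 20, 0, 22, 32, 47, 37, 10, 48.
The distinct values are {0, 1, 2, 3, 4, 5, 6, 8, 9, 10, 11, 12, 13, 15, 16, 17, 18, 19, 20, 22, 23, 24, 25, 26, 27, 29, 30, 31, 32, 33, 34, 36, 37, 38, 39, 40, 41, 43, 44, 45, 46, 47, 48}; there are 43 of them.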